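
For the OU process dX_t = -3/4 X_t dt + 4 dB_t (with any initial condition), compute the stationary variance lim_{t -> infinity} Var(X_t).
lim Var(X_t) = 32/3

The OU SDE dX = -theta X dt + sigma dB admits the integrating factor exp(theta t): d(exp(theta t) X_t) = sigma exp(theta t) dB_t. Integrating from 0 to t gives X_t = x_0 * exp(-theta t) + sigma * int_0^t exp(-theta (t-s)) dB_s for any initial x_0. The Itô integral has variance (by the Itô isometry) sigma^2 * int_0^t exp(-2 theta (t - s)) ds = sigma^2 * (1 - exp(-2 theta t)) / (2 theta), independent of x_0.
With theta = 3/4, sigma = 4:
  Var(X_t) = (4)^2 * (1 - exp(-2*3/4 t)) / (2 * 3/4) = 32/3 - 32*exp(-3*t/2)/3.
As t -> infinity, exp(-2*3/4 t) -> 0, so the stationary variance is sigma^2 / (2 theta) = 32/3.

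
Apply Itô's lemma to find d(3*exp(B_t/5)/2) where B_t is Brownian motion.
d(3*exp(B_t/5)/2) = (3*exp(B_t/5)/100) dt + (3*exp(B_t/5)/10) dB_t

Itô's formula for f(B_t) gives d f(B_t) = f'(B_t) dB_t + (1/2) f''(B_t) dt. Compute derivatives of f(x) = 3*exp(x/5)/2:
  f'(x)  = 3*exp(x/5)/10
  f''(x) = 3*exp(x/5)/50
Substitute x = B_t and multiply the f'' term by 1/2:
  drift     = (1/2) * (3*exp(x/5)/50) evaluated at B_t = 3*exp(B_t/5)/100
  diffusion = (3*exp(x/5)/10) evaluated at B_t = 3*exp(B_t/5)/10
Therefore d(3*exp(B_t/5)/2) = (3*exp(B_t/5)/100) dt + (3*exp(B_t/5)/10) dB_t.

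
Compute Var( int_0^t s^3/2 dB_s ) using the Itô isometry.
Var = t^7/28

The Itô integral of a deterministic integrand f(s) has mean 0 because each increment f(s) * (B_{s+ds} - B_s) has mean 0. By the Itô isometry:
  Var( int_0^t f(s) dB_s ) = E[ (int_0^t f(s) dB_s)^2 ] = int_0^t f(s)^2 ds.
Here f(s) = s^3/2, so f(s)^2 = s^6/4. Integrate:
  int_0^t (s^6/4) ds = t^7/28.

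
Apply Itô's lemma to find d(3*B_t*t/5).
d(3*B_t*t/5) = (3*B_t/5) dt + (3*t/5) dB_t

Itô's formula for f(t, x): d f(t, B_t) = (f_t + (1/2) f_xx) dt + f_x dB_t. Compute partials of f(t, x) = 3*t*x/5:
  f_t(t,x)  = 3*x/5
  f_x(t,x)  = 3*t/5
  f_xx(t,x) = 0
Assemble drift = f_t + (1/2) f_xx = 3*x/5 and diffusion = f_x = 3*t/5. Substituting x = B_t:
  d(3*B_t*t/5) = (3*B_t/5) dt + (3*t/5) dB_t.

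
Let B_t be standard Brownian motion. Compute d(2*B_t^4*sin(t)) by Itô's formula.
d(2*B_t^4*sin(t)) = (2*B_t^2*(B_t^2*cos(t) + 6*sin(t))) dt + (8*B_t^3*sin(t)) dB_t

Itô's formula for f(t, x): d f(t, B_t) = (f_t + (1/2) f_xx) dt + f_x dB_t. Compute partials of f(t, x) = 2*x^4*sin(t):
  f_t(t,x)  = 2*x^4*cos(t)
  f_x(t,x)  = 8*x^3*sin(t)
  f_xx(t,x) = 24*x^2*sin(t)
Assemble drift = f_t + (1/2) f_xx = 2*x^2*(x^2*cos(t) + 6*sin(t)) and diffusion = f_x = 8*x^3*sin(t). Substituting x = B_t:
  d(2*B_t^4*sin(t)) = (2*B_t^2*(B_t^2*cos(t) + 6*sin(t))) dt + (8*B_t^3*sin(t)) dB_t.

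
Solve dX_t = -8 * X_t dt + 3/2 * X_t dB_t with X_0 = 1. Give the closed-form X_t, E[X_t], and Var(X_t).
X_t = 1 * exp((-73/8) t + (3/2) B_t); E[X_t] = exp(-8*t); Var(X_t) = (exp(9*t/4) - 1)*exp(-16*t)

For GBM dX = mu X dt + sigma X dB with X_0 = x_0, apply Itô to Y = log X: dY = (mu - sigma^2/2) dt + sigma dB, so Y_t = log(x_0) + (mu - sigma^2/2) t + sigma B_t and hence X_t = x_0 * exp((mu - sigma^2/2) t + sigma B_t).
With mu = -8, sigma = 3/2, x_0 = 1, this gives:
  X_t = 1 * exp((-73/8) * t + (3/2) * B_t).
Since sigma*B_t ~ Normal(0, sigma^2 t), E[exp(sigma*B_t)] = exp(sigma^2 t / 2); so E[X_t] = x_0 * exp((mu - sigma^2/2) t) * exp(sigma^2 t / 2) = x_0 * exp(mu t) = exp(-8*t).
Var(X_t) = E[X_t^2] - (E[X_t])^2 = x_0^2 * exp(2 mu t) * (exp(sigma^2 t) - 1) = (exp(9*t/4) - 1)*exp(-16*t).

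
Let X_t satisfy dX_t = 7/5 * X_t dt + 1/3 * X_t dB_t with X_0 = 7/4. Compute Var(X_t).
Var(X_t) = 49*(exp(t/9) - 1)*exp(14*t/5)/16

For GBM dX = mu X dt + sigma X dB with X_0 = x_0, apply Itô to Y = log X: dY = (mu - sigma^2/2) dt + sigma dB, so Y_t = log(x_0) + (mu - sigma^2/2) t + sigma B_t and hence X_t = x_0 * exp((mu - sigma^2/2) t + sigma B_t).
With mu = 7/5, sigma = 1/3, x_0 = 7/4, this gives:
  X_t = 7/4 * exp((121/90) * t + (1/3) * B_t).
Since sigma*B_t ~ Normal(0, sigma^2 t), E[exp(sigma*B_t)] = exp(sigma^2 t / 2); so E[X_t] = x_0 * exp((mu - sigma^2/2) t) * exp(sigma^2 t / 2) = x_0 * exp(mu t) = 7*exp(7*t/5)/4.
Var(X_t) = E[X_t^2] - (E[X_t])^2 = x_0^2 * exp(2 mu t) * (exp(sigma^2 t) - 1) = 49*(exp(t/9) - 1)*exp(14*t/5)/16.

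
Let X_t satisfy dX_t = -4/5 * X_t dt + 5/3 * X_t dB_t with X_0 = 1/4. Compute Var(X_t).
Var(X_t) = (exp(25*t/9) - 1)*exp(-8*t/5)/16

For GBM dX = mu X dt + sigma X dB with X_0 = x_0, apply Itô to Y = log X: dY = (mu - sigma^2/2) dt + sigma dB, so Y_t = log(x_0) + (mu - sigma^2/2) t + sigma B_t and hence X_t = x_0 * exp((mu - sigma^2/2) t + sigma B_t).
With mu = -4/5, sigma = 5/3, x_0 = 1/4, this gives:
  X_t = 1/4 * exp((-197/90) * t + (5/3) * B_t).
Since sigma*B_t ~ Normal(0, sigma^2 t), E[exp(sigma*B_t)] = exp(sigma^2 t / 2); so E[X_t] = x_0 * exp((mu - sigma^2/2) t) * exp(sigma^2 t / 2) = x_0 * exp(mu t) = exp(-4*t/5)/4.
Var(X_t) = E[X_t^2] - (E[X_t])^2 = x_0^2 * exp(2 mu t) * (exp(sigma^2 t) - 1) = (exp(25*t/9) - 1)*exp(-8*t/5)/16.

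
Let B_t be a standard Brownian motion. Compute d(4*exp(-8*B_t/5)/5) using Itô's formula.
d(4*exp(-8*B_t/5)/5) = (128*exp(-8*B_t/5)/125) dt + (-32*exp(-8*B_t/5)/25) dB_t

Itô's formula for f(B_t) gives d f(B_t) = f'(B_t) dB_t + (1/2) f''(B_t) dt. Compute derivatives of f(x) = 4*exp(-8*x/5)/5:
  f'(x)  = -32*exp(-8*x/5)/25
  f''(x) = 256*exp(-8*x/5)/125
Substitute x = B_t and multiply the f'' term by 1/2:
  drift     = (1/2) * (256*exp(-8*x/5)/125) evaluated at B_t = 128*exp(-8*B_t/5)/125
  diffusion = (-32*exp(-8*x/5)/25) evaluated at B_t = -32*exp(-8*B_t/5)/25
Therefore d(4*exp(-8*B_t/5)/5) = (128*exp(-8*B_t/5)/125) dt + (-32*exp(-8*B_t/5)/25) dB_t.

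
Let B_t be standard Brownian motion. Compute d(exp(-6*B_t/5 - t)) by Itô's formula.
d(exp(-6*B_t/5 - t)) = (-7*exp(-6*B_t/5 - t)/25) dt + (-6*exp(-6*B_t/5 - t)/5) dB_t

Itô's formula for f(t, x): d f(t, B_t) = (f_t + (1/2) f_xx) dt + f_x dB_t. Compute partials of f(t, x) = exp(-t - 6*x/5):
  f_t(t,x)  = -exp(-t - 6*x/5)
  f_x(t,x)  = -6*exp(-t - 6*x/5)/5
  f_xx(t,x) = 36*exp(-t - 6*x/5)/25
Assemble drift = f_t + (1/2) f_xx = -7*exp(-t - 6*x/5)/25 and diffusion = f_x = -6*exp(-t - 6*x/5)/5. Substituting x = B_t:
  d(exp(-6*B_t/5 - t)) = (-7*exp(-6*B_t/5 - t)/25) dt + (-6*exp(-6*B_t/5 - t)/5) dB_t.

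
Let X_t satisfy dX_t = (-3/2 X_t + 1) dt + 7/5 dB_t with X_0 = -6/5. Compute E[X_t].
E[X_t] = 2/3 - 28*exp(-3*t/2)/15

Taking expectations and using E[dB_t] = 0, the mean m(t) = E[X_t] satisfies the ODE m'(t) = a m(t) + b with m(0) = x_0. With a = -3/2, b = 1, x_0 = -6/5, the solution is
  m(t) = x_0 * exp(a t) + (b/a) * (exp(a t) - 1)
       = (-6/5) * exp((-3/2) t) + (1/(-3/2)) * (exp((-3/2) t) - 1)
       = 2/3 - 28*exp(-3*t/2)/15.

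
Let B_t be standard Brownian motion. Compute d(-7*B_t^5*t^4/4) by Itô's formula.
d(-7*B_t^5*t^4/4) = (B_t^3*t^3*(-7*B_t^2 - 35*t/2)) dt + (-35*B_t^4*t^4/4) dB_t

Itô's formula for f(t, x): d f(t, B_t) = (f_t + (1/2) f_xx) dt + f_x dB_t. Compute partials of f(t, x) = -7*t^4*x^5/4:
  f_t(t,x)  = -7*t^3*x^5
  f_x(t,x)  = -35*t^4*x^4/4
  f_xx(t,x) = -35*t^4*x^3
Assemble drift = f_t + (1/2) f_xx = t^3*x^3*(-35*t/2 - 7*x^2) and diffusion = f_x = -35*t^4*x^4/4. Substituting x = B_t:
  d(-7*B_t^5*t^4/4) = (B_t^3*t^3*(-7*B_t^2 - 35*t/2)) dt + (-35*B_t^4*t^4/4) dB_t.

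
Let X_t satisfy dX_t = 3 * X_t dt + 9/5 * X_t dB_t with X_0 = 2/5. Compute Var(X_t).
Var(X_t) = 4*(exp(81*t/25) - 1)*exp(6*t)/25

For GBM dX = mu X dt + sigma X dB with X_0 = x_0, apply Itô to Y = log X: dY = (mu - sigma^2/2) dt + sigma dB, so Y_t = log(x_0) + (mu - sigma^2/2) t + sigma B_t and hence X_t = x_0 * exp((mu - sigma^2/2) t + sigma B_t).
With mu = 3, sigma = 9/5, x_0 = 2/5, this gives:
  X_t = 2/5 * exp((69/50) * t + (9/5) * B_t).
Since sigma*B_t ~ Normal(0, sigma^2 t), E[exp(sigma*B_t)] = exp(sigma^2 t / 2); so E[X_t] = x_0 * exp((mu - sigma^2/2) t) * exp(sigma^2 t / 2) = x_0 * exp(mu t) = 2*exp(3*t)/5.
Var(X_t) = E[X_t^2] - (E[X_t])^2 = x_0^2 * exp(2 mu t) * (exp(sigma^2 t) - 1) = 4*(exp(81*t/25) - 1)*exp(6*t)/25.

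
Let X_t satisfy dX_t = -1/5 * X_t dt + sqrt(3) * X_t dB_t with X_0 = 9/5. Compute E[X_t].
E[X_t] = 9*exp(-t/5)/5

For GBM dX = mu X dt + sigma X dB with X_0 = x_0, apply Itô to Y = log X: dY = (mu - sigma^2/2) dt + sigma dB, so Y_t = log(x_0) + (mu - sigma^2/2) t + sigma B_t and hence X_t = x_0 * exp((mu - sigma^2/2) t + sigma B_t).
With mu = -1/5, sigma = sqrt(3), x_0 = 9/5, this gives:
  X_t = 9/5 * exp((-17/10) * t + (sqrt(3)) * B_t).
Since sigma*B_t ~ Normal(0, sigma^2 t), E[exp(sigma*B_t)] = exp(sigma^2 t / 2); so E[X_t] = x_0 * exp((mu - sigma^2/2) t) * exp(sigma^2 t / 2) = x_0 * exp(mu t) = 9*exp(-t/5)/5.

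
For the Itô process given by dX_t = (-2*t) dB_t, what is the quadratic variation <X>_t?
<X>_t = 4*t^3/3

For an Itô process dX_t = a(t) dt + b(t) dB_t, the quadratic variation is <X>_t = int_0^t b(s)^2 ds (the drift term does not contribute). Here b(s) = -2*s, so
  b(s)^2 = 4*s^2.
Integrating from 0 to t:
  <X>_t = int_0^t (4*s^2) ds = 4*t^3/3.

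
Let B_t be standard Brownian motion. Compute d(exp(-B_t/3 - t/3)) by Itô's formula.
d(exp(-B_t/3 - t/3)) = (-5*exp(-B_t/3 - t/3)/18) dt + (-exp(-B_t/3 - t/3)/3) dB_t

Itô's formula for f(t, x): d f(t, B_t) = (f_t + (1/2) f_xx) dt + f_x dB_t. Compute partials of f(t, x) = exp(-t/3 - x/3):
  f_t(t,x)  = -exp(-t/3 - x/3)/3
  f_x(t,x)  = -exp(-t/3 - x/3)/3
  f_xx(t,x) = exp(-t/3 - x/3)/9
Assemble drift = f_t + (1/2) f_xx = -5*exp(-t/3 - x/3)/18 and diffusion = f_x = -exp(-t/3 - x/3)/3. Substituting x = B_t:
  d(exp(-B_t/3 - t/3)) = (-5*exp(-B_t/3 - t/3)/18) dt + (-exp(-B_t/3 - t/3)/3) dB_t.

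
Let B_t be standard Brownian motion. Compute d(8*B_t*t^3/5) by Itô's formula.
d(8*B_t*t^3/5) = (24*B_t*t^2/5) dt + (8*t^3/5) dB_t

Itô's formula for f(t, x): d f(t, B_t) = (f_t + (1/2) f_xx) dt + f_x dB_t. Compute partials of f(t, x) = 8*t^3*x/5:
  f_t(t,x)  = 24*t^2*x/5
  f_x(t,x)  = 8*t^3/5
  f_xx(t,x) = 0
Assemble drift = f_t + (1/2) f_xx = 24*t^2*x/5 and diffusion = f_x = 8*t^3/5. Substituting x = B_t:
  d(8*B_t*t^3/5) = (24*B_t*t^2/5) dt + (8*t^3/5) dB_t.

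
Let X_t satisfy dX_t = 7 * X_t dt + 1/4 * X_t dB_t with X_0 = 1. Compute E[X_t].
E[X_t] = exp(7*t)

For GBM dX = mu X dt + sigma X dB with X_0 = x_0, apply Itô to Y = log X: dY = (mu - sigma^2/2) dt + sigma dB, so Y_t = log(x_0) + (mu - sigma^2/2) t + sigma B_t and hence X_t = x_0 * exp((mu - sigma^2/2) t + sigma B_t).
With mu = 7, sigma = 1/4, x_0 = 1, this gives:
  X_t = 1 * exp((223/32) * t + (1/4) * B_t).
Since sigma*B_t ~ Normal(0, sigma^2 t), E[exp(sigma*B_t)] = exp(sigma^2 t / 2); so E[X_t] = x_0 * exp((mu - sigma^2/2) t) * exp(sigma^2 t / 2) = x_0 * exp(mu t) = exp(7*t).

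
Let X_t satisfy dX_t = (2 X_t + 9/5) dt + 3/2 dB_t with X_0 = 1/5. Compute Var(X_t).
Var(X_t) = 9*exp(4*t)/16 - 9/16

The variance V(t) = Var(X_t) satisfies V'(t) = 2 a V(t) + c^2 with V(0) = 0 (drift coefficient is linear in X, diffusion is constant). With a = 2, c = 3/2, the solution is
  V(t) = (c^2 / (2 a)) * (exp(2 a t) - 1)
       = ((3/2)^2 / (2*2)) * (exp(4 t) - 1)
       = 9*exp(4*t)/16 - 9/16.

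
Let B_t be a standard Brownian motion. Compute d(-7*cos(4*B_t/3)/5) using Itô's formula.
d(-7*cos(4*B_t/3)/5) = (56*cos(4*B_t/3)/45) dt + (28*sin(4*B_t/3)/15) dB_t

Itô's formula for f(B_t) gives d f(B_t) = f'(B_t) dB_t + (1/2) f''(B_t) dt. Compute derivatives of f(x) = -7*cos(4*x/3)/5:
  f'(x)  = 28*sin(4*x/3)/15
  f''(x) = 112*cos(4*x/3)/45
Substitute x = B_t and multiply the f'' term by 1/2:
  drift     = (1/2) * (112*cos(4*x/3)/45) evaluated at B_t = 56*cos(4*B_t/3)/45
  diffusion = (28*sin(4*x/3)/15) evaluated at B_t = 28*sin(4*B_t/3)/15
Therefore d(-7*cos(4*B_t/3)/5) = (56*cos(4*B_t/3)/45) dt + (28*sin(4*B_t/3)/15) dB_t.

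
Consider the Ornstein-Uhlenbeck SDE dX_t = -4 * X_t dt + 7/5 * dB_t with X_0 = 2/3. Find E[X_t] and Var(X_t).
E[X_t] = 2*exp(-4*t)/3; Var(X_t) = 49/200 - 49*exp(-8*t)/200

The OU SDE dX = -theta X dt + sigma dB admits the integrating factor exp(theta t): d(exp(theta t) X_t) = sigma exp(theta t) dB_t. Integrating from 0 to t:
  X_t = x_0 * exp(-theta t) + sigma * int_0^t exp(-theta (t-s)) dB_s.
The Itô integral has mean 0 and (by the Itô isometry) variance sigma^2 * int_0^t exp(-2 theta (t - s)) ds = sigma^2 * (1 - exp(-2 theta t)) / (2 theta).
With theta = 4, sigma = 7/5, x_0 = 2/3:
  E[X_t] = 2/3 * exp(-4 t) = 2*exp(-4*t)/3
  Var(X_t) = (7/5)^2 * (1 - exp(-2*4 t)) / (2 * 4) = 49/200 - 49*exp(-8*t)/200.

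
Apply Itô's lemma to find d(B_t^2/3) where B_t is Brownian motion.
d(B_t^2/3) = (1/3) dt + (2*B_t/3) dB_t

Itô's formula for f(B_t) gives d f(B_t) = f'(B_t) dB_t + (1/2) f''(B_t) dt. Compute derivatives of f(x) = x^2/3:
  f'(x)  = 2*x/3
  f''(x) = 2/3
Substitute x = B_t and multiply the f'' term by 1/2:
  drift     = (1/2) * (2/3) evaluated at B_t = 1/3
  diffusion = (2*x/3) evaluated at B_t = 2*B_t/3
Therefore d(B_t^2/3) = (1/3) dt + (2*B_t/3) dB_t.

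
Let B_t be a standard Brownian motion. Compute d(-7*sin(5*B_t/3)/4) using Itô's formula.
d(-7*sin(5*B_t/3)/4) = (175*sin(5*B_t/3)/72) dt + (-35*cos(5*B_t/3)/12) dB_t

Itô's formula for f(B_t) gives d f(B_t) = f'(B_t) dB_t + (1/2) f''(B_t) dt. Compute derivatives of f(x) = -7*sin(5*x/3)/4:
  f'(x)  = -35*cos(5*x/3)/12
  f''(x) = 175*sin(5*x/3)/36
Substitute x = B_t and multiply the f'' term by 1/2:
  drift     = (1/2) * (175*sin(5*x/3)/36) evaluated at B_t = 175*sin(5*B_t/3)/72
  diffusion = (-35*cos(5*x/3)/12) evaluated at B_t = -35*cos(5*B_t/3)/12
Therefore d(-7*sin(5*B_t/3)/4) = (175*sin(5*B_t/3)/72) dt + (-35*cos(5*B_t/3)/12) dB_t.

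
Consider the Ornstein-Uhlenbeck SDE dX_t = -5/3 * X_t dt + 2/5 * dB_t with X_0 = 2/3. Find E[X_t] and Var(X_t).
E[X_t] = 2*exp(-5*t/3)/3; Var(X_t) = 6/125 - 6*exp(-10*t/3)/125

The OU SDE dX = -theta X dt + sigma dB admits the integrating factor exp(theta t): d(exp(theta t) X_t) = sigma exp(theta t) dB_t. Integrating from 0 to t:
  X_t = x_0 * exp(-theta t) + sigma * int_0^t exp(-theta (t-s)) dB_s.
The Itô integral has mean 0 and (by the Itô isometry) variance sigma^2 * int_0^t exp(-2 theta (t - s)) ds = sigma^2 * (1 - exp(-2 theta t)) / (2 theta).
With theta = 5/3, sigma = 2/5, x_0 = 2/3:
  E[X_t] = 2/3 * exp(-5/3 t) = 2*exp(-5*t/3)/3
  Var(X_t) = (2/5)^2 * (1 - exp(-2*5/3 t)) / (2 * 5/3) = 6/125 - 6*exp(-10*t/3)/125.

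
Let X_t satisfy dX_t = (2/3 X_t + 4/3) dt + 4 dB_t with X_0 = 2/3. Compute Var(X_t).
Var(X_t) = 12*exp(4*t/3) - 12

The variance V(t) = Var(X_t) satisfies V'(t) = 2 a V(t) + c^2 with V(0) = 0 (drift coefficient is linear in X, diffusion is constant). With a = 2/3, c = 4, the solution is
  V(t) = (c^2 / (2 a)) * (exp(2 a t) - 1)
       = (4^2 / (2*(2/3))) * (exp((4/3) t) - 1)
       = 12*exp(4*t/3) - 12.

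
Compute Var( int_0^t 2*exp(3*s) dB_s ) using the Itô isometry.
Var = 2*exp(6*t)/3 - 2/3

The Itô integral of a deterministic integrand f(s) has mean 0 because each increment f(s) * (B_{s+ds} - B_s) has mean 0. By the Itô isometry:
  Var( int_0^t f(s) dB_s ) = E[ (int_0^t f(s) dB_s)^2 ] = int_0^t f(s)^2 ds.
Here f(s) = 2*exp(3*s), so f(s)^2 = 4*exp(6*s). Integrate:
  int_0^t (4*exp(6*s)) ds = 2*exp(6*t)/3 - 2/3.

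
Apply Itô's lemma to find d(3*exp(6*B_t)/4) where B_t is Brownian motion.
d(3*exp(6*B_t)/4) = (27*exp(6*B_t)/2) dt + (9*exp(6*B_t)/2) dB_t

Itô's formula for f(B_t) gives d f(B_t) = f'(B_t) dB_t + (1/2) f''(B_t) dt. Compute derivatives of f(x) = 3*exp(6*x)/4:
  f'(x)  = 9*exp(6*x)/2
  f''(x) = 27*exp(6*x)
Substitute x = B_t and multiply the f'' term by 1/2:
  drift     = (1/2) * (27*exp(6*x)) evaluated at B_t = 27*exp(6*B_t)/2
  diffusion = (9*exp(6*x)/2) evaluated at B_t = 9*exp(6*B_t)/2
Therefore d(3*exp(6*B_t)/4) = (27*exp(6*B_t)/2) dt + (9*exp(6*B_t)/2) dB_t.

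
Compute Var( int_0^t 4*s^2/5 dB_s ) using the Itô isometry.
Var = 16*t^5/125

The Itô integral of a deterministic integrand f(s) has mean 0 because each increment f(s) * (B_{s+ds} - B_s) has mean 0. By the Itô isometry:
  Var( int_0^t f(s) dB_s ) = E[ (int_0^t f(s) dB_s)^2 ] = int_0^t f(s)^2 ds.
Here f(s) = 4*s^2/5, so f(s)^2 = 16*s^4/25. Integrate:
  int_0^t (16*s^4/25) ds = 16*t^5/125.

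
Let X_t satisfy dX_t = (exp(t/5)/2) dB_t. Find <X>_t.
<X>_t = 5*exp(2*t/5)/8 - 5/8

For an Itô process dX_t = a(t) dt + b(t) dB_t, the quadratic variation is <X>_t = int_0^t b(s)^2 ds (the drift term does not contribute). Here b(s) = exp(s/5)/2, so
  b(s)^2 = exp(2*s/5)/4.
Integrating from 0 to t:
  <X>_t = int_0^t (exp(2*s/5)/4) ds = 5*exp(2*t/5)/8 - 5/8.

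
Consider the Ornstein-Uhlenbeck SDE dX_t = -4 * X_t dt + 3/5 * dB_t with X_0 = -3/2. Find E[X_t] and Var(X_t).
E[X_t] = -3*exp(-4*t)/2; Var(X_t) = 9/200 - 9*exp(-8*t)/200

The OU SDE dX = -theta X dt + sigma dB admits the integrating factor exp(theta t): d(exp(theta t) X_t) = sigma exp(theta t) dB_t. Integrating from 0 to t:
  X_t = x_0 * exp(-theta t) + sigma * int_0^t exp(-theta (t-s)) dB_s.
The Itô integral has mean 0 and (by the Itô isometry) variance sigma^2 * int_0^t exp(-2 theta (t - s)) ds = sigma^2 * (1 - exp(-2 theta t)) / (2 theta).
With theta = 4, sigma = 3/5, x_0 = -3/2:
  E[X_t] = -3/2 * exp(-4 t) = -3*exp(-4*t)/2
  Var(X_t) = (3/5)^2 * (1 - exp(-2*4 t)) / (2 * 4) = 9/200 - 9*exp(-8*t)/200.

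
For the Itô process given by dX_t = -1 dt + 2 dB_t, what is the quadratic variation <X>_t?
<X>_t = 4*t

For an Itô process dX_t = a(t) dt + b(t) dB_t, the quadratic variation is <X>_t = int_0^t b(s)^2 ds (the drift term does not contribute). Here b(s) = 2, so
  b(s)^2 = 4.
Integrating from 0 to t:
  <X>_t = int_0^t (4) ds = 4*t.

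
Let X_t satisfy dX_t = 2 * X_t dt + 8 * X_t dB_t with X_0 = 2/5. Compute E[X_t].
E[X_t] = 2*exp(2*t)/5

For GBM dX = mu X dt + sigma X dB with X_0 = x_0, apply Itô to Y = log X: dY = (mu - sigma^2/2) dt + sigma dB, so Y_t = log(x_0) + (mu - sigma^2/2) t + sigma B_t and hence X_t = x_0 * exp((mu - sigma^2/2) t + sigma B_t).
With mu = 2, sigma = 8, x_0 = 2/5, this gives:
  X_t = 2/5 * exp((-30) * t + (8) * B_t).
Since sigma*B_t ~ Normal(0, sigma^2 t), E[exp(sigma*B_t)] = exp(sigma^2 t / 2); so E[X_t] = x_0 * exp((mu - sigma^2/2) t) * exp(sigma^2 t / 2) = x_0 * exp(mu t) = 2*exp(2*t)/5.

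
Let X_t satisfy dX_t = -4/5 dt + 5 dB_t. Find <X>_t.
<X>_t = 25*t

For an Itô process dX_t = a(t) dt + b(t) dB_t, the quadratic variation is <X>_t = int_0^t b(s)^2 ds (the drift term does not contribute). Here b(s) = 5, so
  b(s)^2 = 25.
Integrating from 0 to t:
  <X>_t = int_0^t (25) ds = 25*t.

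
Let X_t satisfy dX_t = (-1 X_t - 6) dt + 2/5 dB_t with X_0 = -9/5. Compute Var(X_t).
Var(X_t) = 2/25 - 2*exp(-2*t)/25

The variance V(t) = Var(X_t) satisfies V'(t) = 2 a V(t) + c^2 with V(0) = 0 (drift coefficient is linear in X, diffusion is constant). With a = -1, c = 2/5, the solution is
  V(t) = (c^2 / (2 a)) * (exp(2 a t) - 1)
       = ((2/5)^2 / (2*(-1))) * (exp((-2) t) - 1)
       = 2/25 - 2*exp(-2*t)/25.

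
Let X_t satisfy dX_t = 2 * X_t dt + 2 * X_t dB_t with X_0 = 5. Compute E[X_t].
E[X_t] = 5*exp(2*t)

For GBM dX = mu X dt + sigma X dB with X_0 = x_0, apply Itô to Y = log X: dY = (mu - sigma^2/2) dt + sigma dB, so Y_t = log(x_0) + (mu - sigma^2/2) t + sigma B_t and hence X_t = x_0 * exp((mu - sigma^2/2) t + sigma B_t).
With mu = 2, sigma = 2, x_0 = 5, this gives:
  X_t = 5 * exp((0) * t + (2) * B_t).
Since sigma*B_t ~ Normal(0, sigma^2 t), E[exp(sigma*B_t)] = exp(sigma^2 t / 2); so E[X_t] = x_0 * exp((mu - sigma^2/2) t) * exp(sigma^2 t / 2) = x_0 * exp(mu t) = 5*exp(2*t).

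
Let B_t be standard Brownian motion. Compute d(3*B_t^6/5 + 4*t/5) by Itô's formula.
d(3*B_t^6/5 + 4*t/5) = (9*B_t^4 + 4/5) dt + (18*B_t^5/5) dB_t

Itô's formula for f(t, x): d f(t, B_t) = (f_t + (1/2) f_xx) dt + f_x dB_t. Compute partials of f(t, x) = 4*t/5 + 3*x^6/5:
  f_t(t,x)  = 4/5
  f_x(t,x)  = 18*x^5/5
  f_xx(t,x) = 18*x^4
Assemble drift = f_t + (1/2) f_xx = 9*x^4 + 4/5 and diffusion = f_x = 18*x^5/5. Substituting x = B_t:
  d(3*B_t^6/5 + 4*t/5) = (9*B_t^4 + 4/5) dt + (18*B_t^5/5) dB_t.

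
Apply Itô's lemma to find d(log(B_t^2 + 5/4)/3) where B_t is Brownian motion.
d(log(B_t^2 + 5/4)/3) = (4*(5 - 4*B_t^2)/(3*(4*B_t^2 + 5)^2)) dt + (8*B_t/(3*(4*B_t^2 + 5))) dB_t

Itô's formula for f(B_t) gives d f(B_t) = f'(B_t) dB_t + (1/2) f''(B_t) dt. Compute derivatives of f(x) = log(x^2 + 5/4)/3:
  f'(x)  = 8*x/(3*(4*x^2 + 5))
  f''(x) = 8*(5 - 4*x^2)/(3*(4*x^2 + 5)^2)
Substitute x = B_t and multiply the f'' term by 1/2:
  drift     = (1/2) * (8*(5 - 4*x^2)/(3*(4*x^2 + 5)^2)) evaluated at B_t = 4*(5 - 4*B_t^2)/(3*(4*B_t^2 + 5)^2)
  diffusion = (8*x/(3*(4*x^2 + 5))) evaluated at B_t = 8*B_t/(3*(4*B_t^2 + 5))
Therefore d(log(B_t^2 + 5/4)/3) = (4*(5 - 4*B_t^2)/(3*(4*B_t^2 + 5)^2)) dt + (8*B_t/(3*(4*B_t^2 + 5))) dB_t.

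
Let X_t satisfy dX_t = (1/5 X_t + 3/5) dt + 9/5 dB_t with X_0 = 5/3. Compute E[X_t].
E[X_t] = 14*exp(t/5)/3 - 3

Taking expectations and using E[dB_t] = 0, the mean m(t) = E[X_t] satisfies the ODE m'(t) = a m(t) + b with m(0) = x_0. With a = 1/5, b = 3/5, x_0 = 5/3, the solution is
  m(t) = x_0 * exp(a t) + (b/a) * (exp(a t) - 1)
       = (5/3) * exp((1/5) t) + ((3/5)/(1/5)) * (exp((1/5) t) - 1)
       = 14*exp(t/5)/3 - 3.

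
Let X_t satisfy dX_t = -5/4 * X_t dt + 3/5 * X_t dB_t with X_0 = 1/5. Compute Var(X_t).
Var(X_t) = (exp(9*t/25) - 1)*exp(-5*t/2)/25

For GBM dX = mu X dt + sigma X dB with X_0 = x_0, apply Itô to Y = log X: dY = (mu - sigma^2/2) dt + sigma dB, so Y_t = log(x_0) + (mu - sigma^2/2) t + sigma B_t and hence X_t = x_0 * exp((mu - sigma^2/2) t + sigma B_t).
With mu = -5/4, sigma = 3/5, x_0 = 1/5, this gives:
  X_t = 1/5 * exp((-143/100) * t + (3/5) * B_t).
Since sigma*B_t ~ Normal(0, sigma^2 t), E[exp(sigma*B_t)] = exp(sigma^2 t / 2); so E[X_t] = x_0 * exp((mu - sigma^2/2) t) * exp(sigma^2 t / 2) = x_0 * exp(mu t) = exp(-5*t/4)/5.
Var(X_t) = E[X_t^2] - (E[X_t])^2 = x_0^2 * exp(2 mu t) * (exp(sigma^2 t) - 1) = (exp(9*t/25) - 1)*exp(-5*t/2)/25.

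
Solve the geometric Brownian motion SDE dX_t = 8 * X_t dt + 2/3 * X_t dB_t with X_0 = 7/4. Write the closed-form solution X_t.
X_t = 7/4 * exp((70/9) * t + (2/3) * B_t)

For GBM dX = mu X dt + sigma X dB with X_0 = x_0, apply Itô to Y = log X: dY = (mu - sigma^2/2) dt + sigma dB, so Y_t = log(x_0) + (mu - sigma^2/2) t + sigma B_t and hence X_t = x_0 * exp((mu - sigma^2/2) t + sigma B_t).
With mu = 8, sigma = 2/3, x_0 = 7/4, this gives:
  X_t = 7/4 * exp((70/9) * t + (2/3) * B_t).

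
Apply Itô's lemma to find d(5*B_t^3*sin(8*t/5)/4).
d(5*B_t^3*sin(8*t/5)/4) = (B_t*(8*B_t^2*cos(8*t/5) + 15*sin(8*t/5))/4) dt + (15*B_t^2*sin(8*t/5)/4) dB_t

Itô's formula for f(t, x): d f(t, B_t) = (f_t + (1/2) f_xx) dt + f_x dB_t. Compute partials of f(t, x) = 5*x^3*sin(8*t/5)/4:
  f_t(t,x)  = 2*x^3*cos(8*t/5)
  f_x(t,x)  = 15*x^2*sin(8*t/5)/4
  f_xx(t,x) = 15*x*sin(8*t/5)/2
Assemble drift = f_t + (1/2) f_xx = x*(8*x^2*cos(8*t/5) + 15*sin(8*t/5))/4 and diffusion = f_x = 15*x^2*sin(8*t/5)/4. Substituting x = B_t:
  d(5*B_t^3*sin(8*t/5)/4) = (B_t*(8*B_t^2*cos(8*t/5) + 15*sin(8*t/5))/4) dt + (15*B_t^2*sin(8*t/5)/4) dB_t.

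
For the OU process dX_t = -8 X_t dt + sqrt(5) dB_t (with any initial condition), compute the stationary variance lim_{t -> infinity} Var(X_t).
lim Var(X_t) = 5/16

The OU SDE dX = -theta X dt + sigma dB admits the integrating factor exp(theta t): d(exp(theta t) X_t) = sigma exp(theta t) dB_t. Integrating from 0 to t gives X_t = x_0 * exp(-theta t) + sigma * int_0^t exp(-theta (t-s)) dB_s for any initial x_0. The Itô integral has variance (by the Itô isometry) sigma^2 * int_0^t exp(-2 theta (t - s)) ds = sigma^2 * (1 - exp(-2 theta t)) / (2 theta), independent of x_0.
With theta = 8, sigma = sqrt(5):
  Var(X_t) = (sqrt(5))^2 * (1 - exp(-2*8 t)) / (2 * 8) = 5/16 - 5*exp(-16*t)/16.
As t -> infinity, exp(-2*8 t) -> 0, so the stationary variance is sigma^2 / (2 theta) = 5/16.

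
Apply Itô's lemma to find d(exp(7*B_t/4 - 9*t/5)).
d(exp(7*B_t/4 - 9*t/5)) = (-43*exp(7*B_t/4 - 9*t/5)/160) dt + (7*exp(7*B_t/4 - 9*t/5)/4) dB_t

Itô's formula for f(t, x): d f(t, B_t) = (f_t + (1/2) f_xx) dt + f_x dB_t. Compute partials of f(t, x) = exp(-9*t/5 + 7*x/4):
  f_t(t,x)  = -9*exp(-9*t/5 + 7*x/4)/5
  f_x(t,x)  = 7*exp(-9*t/5 + 7*x/4)/4
  f_xx(t,x) = 49*exp(-9*t/5 + 7*x/4)/16
Assemble drift = f_t + (1/2) f_xx = -43*exp(-9*t/5 + 7*x/4)/160 and diffusion = f_x = 7*exp(-9*t/5 + 7*x/4)/4. Substituting x = B_t:
  d(exp(7*B_t/4 - 9*t/5)) = (-43*exp(7*B_t/4 - 9*t/5)/160) dt + (7*exp(7*B_t/4 - 9*t/5)/4) dB_t.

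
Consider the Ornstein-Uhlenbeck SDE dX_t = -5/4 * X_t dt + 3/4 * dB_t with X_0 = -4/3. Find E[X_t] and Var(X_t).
E[X_t] = -4*exp(-5*t/4)/3; Var(X_t) = 9/40 - 9*exp(-5*t/2)/40

The OU SDE dX = -theta X dt + sigma dB admits the integrating factor exp(theta t): d(exp(theta t) X_t) = sigma exp(theta t) dB_t. Integrating from 0 to t:
  X_t = x_0 * exp(-theta t) + sigma * int_0^t exp(-theta (t-s)) dB_s.
The Itô integral has mean 0 and (by the Itô isometry) variance sigma^2 * int_0^t exp(-2 theta (t - s)) ds = sigma^2 * (1 - exp(-2 theta t)) / (2 theta).
With theta = 5/4, sigma = 3/4, x_0 = -4/3:
  E[X_t] = -4/3 * exp(-5/4 t) = -4*exp(-5*t/4)/3
  Var(X_t) = (3/4)^2 * (1 - exp(-2*5/4 t)) / (2 * 5/4) = 9/40 - 9*exp(-5*t/2)/40.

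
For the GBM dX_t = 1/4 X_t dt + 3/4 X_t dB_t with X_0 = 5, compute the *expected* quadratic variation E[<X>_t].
E[<X>_t] = 225*exp(17*t/16)/17 - 225/17

<X>_t = int_0^t ((3/4) * X_s)^2 ds. Taking expectation inside the integral: E[<X>_t] = (3/4)^2 * int_0^t E[X_s^2] ds. For GBM, E[X_s^2] = x_0^2 * exp((2 mu + sigma^2) s). Integrating:
  E[<X>_t] = (3/4)^2 * 5^2 * (exp((2*(1/4) + (3/4)^2) t) - 1) / (2*(1/4) + (3/4)^2)
           = (3/4)^2 * 5^2 * (exp((17/16) t) - 1) / (17/16) = 225*exp(17*t/16)/17 - 225/17.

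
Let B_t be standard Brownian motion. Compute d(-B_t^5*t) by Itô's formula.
d(-B_t^5*t) = (B_t^3*(-B_t^2 - 10*t)) dt + (-5*B_t^4*t) dB_t

Itô's formula for f(t, x): d f(t, B_t) = (f_t + (1/2) f_xx) dt + f_x dB_t. Compute partials of f(t, x) = -t*x^5:
  f_t(t,x)  = -x^5
  f_x(t,x)  = -5*t*x^4
  f_xx(t,x) = -20*t*x^3
Assemble drift = f_t + (1/2) f_xx = x^3*(-10*t - x^2) and diffusion = f_x = -5*t*x^4. Substituting x = B_t:
  d(-B_t^5*t) = (B_t^3*(-B_t^2 - 10*t)) dt + (-5*B_t^4*t) dB_t.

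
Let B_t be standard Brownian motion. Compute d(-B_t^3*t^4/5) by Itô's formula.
d(-B_t^3*t^4/5) = (B_t*t^3*(-4*B_t^2 - 3*t)/5) dt + (-3*B_t^2*t^4/5) dB_t

Itô's formula for f(t, x): d f(t, B_t) = (f_t + (1/2) f_xx) dt + f_x dB_t. Compute partials of f(t, x) = -t^4*x^3/5:
  f_t(t,x)  = -4*t^3*x^3/5
  f_x(t,x)  = -3*t^4*x^2/5
  f_xx(t,x) = -6*t^4*x/5
Assemble drift = f_t + (1/2) f_xx = t^3*x*(-3*t - 4*x^2)/5 and diffusion = f_x = -3*t^4*x^2/5. Substituting x = B_t:
  d(-B_t^3*t^4/5) = (B_t*t^3*(-4*B_t^2 - 3*t)/5) dt + (-3*B_t^2*t^4/5) dB_t.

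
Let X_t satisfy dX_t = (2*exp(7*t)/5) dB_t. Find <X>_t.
<X>_t = 2*exp(14*t)/175 - 2/175

For an Itô process dX_t = a(t) dt + b(t) dB_t, the quadratic variation is <X>_t = int_0^t b(s)^2 ds (the drift term does not contribute). Here b(s) = 2*exp(7*s)/5, so
  b(s)^2 = 4*exp(14*s)/25.
Integrating from 0 to t:
  <X>_t = int_0^t (4*exp(14*s)/25) ds = 2*exp(14*t)/175 - 2/175.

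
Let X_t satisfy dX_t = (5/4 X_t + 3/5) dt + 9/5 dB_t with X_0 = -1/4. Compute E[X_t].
E[X_t] = 23*exp(5*t/4)/100 - 12/25

Taking expectations and using E[dB_t] = 0, the mean m(t) = E[X_t] satisfies the ODE m'(t) = a m(t) + b with m(0) = x_0. With a = 5/4, b = 3/5, x_0 = -1/4, the solution is
  m(t) = x_0 * exp(a t) + (b/a) * (exp(a t) - 1)
       = (-1/4) * exp((5/4) t) + ((3/5)/(5/4)) * (exp((5/4) t) - 1)
       = 23*exp(5*t/4)/100 - 12/25.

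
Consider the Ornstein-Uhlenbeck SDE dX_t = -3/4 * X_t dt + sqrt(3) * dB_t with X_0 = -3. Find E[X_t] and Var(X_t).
E[X_t] = -3*exp(-3*t/4); Var(X_t) = 2 - 2*exp(-3*t/2)

The OU SDE dX = -theta X dt + sigma dB admits the integrating factor exp(theta t): d(exp(theta t) X_t) = sigma exp(theta t) dB_t. Integrating from 0 to t:
  X_t = x_0 * exp(-theta t) + sigma * int_0^t exp(-theta (t-s)) dB_s.
The Itô integral has mean 0 and (by the Itô isometry) variance sigma^2 * int_0^t exp(-2 theta (t - s)) ds = sigma^2 * (1 - exp(-2 theta t)) / (2 theta).
With theta = 3/4, sigma = sqrt(3), x_0 = -3:
  E[X_t] = -3 * exp(-3/4 t) = -3*exp(-3*t/4)
  Var(X_t) = (sqrt(3))^2 * (1 - exp(-2*3/4 t)) / (2 * 3/4) = 2 - 2*exp(-3*t/2).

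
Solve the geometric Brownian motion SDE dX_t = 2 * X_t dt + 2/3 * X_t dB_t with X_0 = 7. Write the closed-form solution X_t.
X_t = 7 * exp((16/9) * t + (2/3) * B_t)

For GBM dX = mu X dt + sigma X dB with X_0 = x_0, apply Itô to Y = log X: dY = (mu - sigma^2/2) dt + sigma dB, so Y_t = log(x_0) + (mu - sigma^2/2) t + sigma B_t and hence X_t = x_0 * exp((mu - sigma^2/2) t + sigma B_t).
With mu = 2, sigma = 2/3, x_0 = 7, this gives:
  X_t = 7 * exp((16/9) * t + (2/3) * B_t).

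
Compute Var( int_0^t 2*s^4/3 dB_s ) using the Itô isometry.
Var = 4*t^9/81

The Itô integral of a deterministic integrand f(s) has mean 0 because each increment f(s) * (B_{s+ds} - B_s) has mean 0. By the Itô isometry:
  Var( int_0^t f(s) dB_s ) = E[ (int_0^t f(s) dB_s)^2 ] = int_0^t f(s)^2 ds.
Here f(s) = 2*s^4/3, so f(s)^2 = 4*s^8/9. Integrate:
  int_0^t (4*s^8/9) ds = 4*t^9/81.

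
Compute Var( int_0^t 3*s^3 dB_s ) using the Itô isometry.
Var = 9*t^7/7

The Itô integral of a deterministic integrand f(s) has mean 0 because each increment f(s) * (B_{s+ds} - B_s) has mean 0. By the Itô isometry:
  Var( int_0^t f(s) dB_s ) = E[ (int_0^t f(s) dB_s)^2 ] = int_0^t f(s)^2 ds.
Here f(s) = 3*s^3, so f(s)^2 = 9*s^6. Integrate:
  int_0^t (9*s^6) ds = 9*t^7/7.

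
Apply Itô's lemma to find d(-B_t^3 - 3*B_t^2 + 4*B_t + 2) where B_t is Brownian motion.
d(-B_t^3 - 3*B_t^2 + 4*B_t + 2) = (-3*B_t - 3) dt + (-3*B_t^2 - 6*B_t + 4) dB_t

Itô's formula for f(B_t) gives d f(B_t) = f'(B_t) dB_t + (1/2) f''(B_t) dt. Compute derivatives of f(x) = -x^3 - 3*x^2 + 4*x + 2:
  f'(x)  = -3*x^2 - 6*x + 4
  f''(x) = -6*x - 6
Substitute x = B_t and multiply the f'' term by 1/2:
  drift     = (1/2) * (-6*x - 6) evaluated at B_t = -3*B_t - 3
  diffusion = (-3*x^2 - 6*x + 4) evaluated at B_t = -3*B_t^2 - 6*B_t + 4
Therefore d(-B_t^3 - 3*B_t^2 + 4*B_t + 2) = (-3*B_t - 3) dt + (-3*B_t^2 - 6*B_t + 4) dB_t.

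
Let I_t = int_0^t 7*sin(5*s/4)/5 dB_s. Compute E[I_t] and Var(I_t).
E[I_t] = 0; Var(I_t) = 49*t/50 - 49*sin(5*t/2)/125

The Itô integral of a deterministic integrand f(s) has mean 0 because each increment f(s) * (B_{s+ds} - B_s) has mean 0. By the Itô isometry:
  Var( int_0^t f(s) dB_s ) = E[ (int_0^t f(s) dB_s)^2 ] = int_0^t f(s)^2 ds.
Here f(s) = 7*sin(5*s/4)/5, so f(s)^2 = 49*sin(5*s/4)^2/25. Integrate:
  int_0^t (49*sin(5*s/4)^2/25) ds = 49*t/50 - 49*sin(5*t/2)/125.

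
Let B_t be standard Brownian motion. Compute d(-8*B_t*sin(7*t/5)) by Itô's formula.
d(-8*B_t*sin(7*t/5)) = (-56*B_t*cos(7*t/5)/5) dt + (-8*sin(7*t/5)) dB_t

Itô's formula for f(t, x): d f(t, B_t) = (f_t + (1/2) f_xx) dt + f_x dB_t. Compute partials of f(t, x) = -8*x*sin(7*t/5):
  f_t(t,x)  = -56*x*cos(7*t/5)/5
  f_x(t,x)  = -8*sin(7*t/5)
  f_xx(t,x) = 0
Assemble drift = f_t + (1/2) f_xx = -56*x*cos(7*t/5)/5 and diffusion = f_x = -8*sin(7*t/5). Substituting x = B_t:
  d(-8*B_t*sin(7*t/5)) = (-56*B_t*cos(7*t/5)/5) dt + (-8*sin(7*t/5)) dB_t.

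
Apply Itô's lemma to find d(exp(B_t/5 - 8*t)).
d(exp(B_t/5 - 8*t)) = (-399*exp(B_t/5 - 8*t)/50) dt + (exp(B_t/5 - 8*t)/5) dB_t

Itô's formula for f(t, x): d f(t, B_t) = (f_t + (1/2) f_xx) dt + f_x dB_t. Compute partials of f(t, x) = exp(-8*t + x/5):
  f_t(t,x)  = -8*exp(-8*t + x/5)
  f_x(t,x)  = exp(-8*t + x/5)/5
  f_xx(t,x) = exp(-8*t + x/5)/25
Assemble drift = f_t + (1/2) f_xx = -399*exp(-8*t + x/5)/50 and diffusion = f_x = exp(-8*t + x/5)/5. Substituting x = B_t:
  d(exp(B_t/5 - 8*t)) = (-399*exp(B_t/5 - 8*t)/50) dt + (exp(B_t/5 - 8*t)/5) dB_t.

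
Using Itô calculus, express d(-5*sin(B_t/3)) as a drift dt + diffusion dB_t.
d(-5*sin(B_t/3)) = (5*sin(B_t/3)/18) dt + (-5*cos(B_t/3)/3) dB_t

Itô's formula for f(B_t) gives d f(B_t) = f'(B_t) dB_t + (1/2) f''(B_t) dt. Compute derivatives of f(x) = -5*sin(x/3):
  f'(x)  = -5*cos(x/3)/3
  f''(x) = 5*sin(x/3)/9
Substitute x = B_t and multiply the f'' term by 1/2:
  drift     = (1/2) * (5*sin(x/3)/9) evaluated at B_t = 5*sin(B_t/3)/18
  diffusion = (-5*cos(x/3)/3) evaluated at B_t = -5*cos(B_t/3)/3
Therefore d(-5*sin(B_t/3)) = (5*sin(B_t/3)/18) dt + (-5*cos(B_t/3)/3) dB_t.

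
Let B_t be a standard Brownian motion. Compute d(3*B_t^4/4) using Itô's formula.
d(3*B_t^4/4) = (9*B_t^2/2) dt + (3*B_t^3) dB_t

Itô's formula for f(B_t) gives d f(B_t) = f'(B_t) dB_t + (1/2) f''(B_t) dt. Compute derivatives of f(x) = 3*x^4/4:
  f'(x)  = 3*x^3
  f''(x) = 9*x^2
Substitute x = B_t and multiply the f'' term by 1/2:
  drift     = (1/2) * (9*x^2) evaluated at B_t = 9*B_t^2/2
  diffusion = (3*x^3) evaluated at B_t = 3*B_t^3
Therefore d(3*B_t^4/4) = (9*B_t^2/2) dt + (3*B_t^3) dB_t.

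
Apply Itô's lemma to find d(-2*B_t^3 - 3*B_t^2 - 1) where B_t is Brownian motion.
d(-2*B_t^3 - 3*B_t^2 - 1) = (-6*B_t - 3) dt + (6*B_t*(-B_t - 1)) dB_t

Itô's formula for f(B_t) gives d f(B_t) = f'(B_t) dB_t + (1/2) f''(B_t) dt. Compute derivatives of f(x) = -2*x^3 - 3*x^2 - 1:
  f'(x)  = 6*x*(-x - 1)
  f''(x) = -12*x - 6
Substitute x = B_t and multiply the f'' term by 1/2:
  drift     = (1/2) * (-12*x - 6) evaluated at B_t = -6*B_t - 3
  diffusion = (6*x*(-x - 1)) evaluated at B_t = 6*B_t*(-B_t - 1)
Therefore d(-2*B_t^3 - 3*B_t^2 - 1) = (-6*B_t - 3) dt + (6*B_t*(-B_t - 1)) dB_t.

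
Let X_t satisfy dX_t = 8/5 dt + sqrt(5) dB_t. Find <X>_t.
<X>_t = 5*t

For an Itô process dX_t = a(t) dt + b(t) dB_t, the quadratic variation is <X>_t = int_0^t b(s)^2 ds (the drift term does not contribute). Here b(s) = sqrt(5), so
  b(s)^2 = 5.
Integrating from 0 to t:
  <X>_t = int_0^t (5) ds = 5*t.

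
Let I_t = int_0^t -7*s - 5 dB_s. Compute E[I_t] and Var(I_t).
E[I_t] = 0; Var(I_t) = t*(49*t^2 + 105*t + 75)/3

The Itô integral of a deterministic integrand f(s) has mean 0 because each increment f(s) * (B_{s+ds} - B_s) has mean 0. By the Itô isometry:
  Var( int_0^t f(s) dB_s ) = E[ (int_0^t f(s) dB_s)^2 ] = int_0^t f(s)^2 ds.
Here f(s) = -7*s - 5, so f(s)^2 = (7*s + 5)^2. Integrate:
  int_0^t ((7*s + 5)^2) ds = t*(49*t^2 + 105*t + 75)/3.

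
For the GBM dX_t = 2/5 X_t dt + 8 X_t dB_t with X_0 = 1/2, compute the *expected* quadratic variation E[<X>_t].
E[<X>_t] = 20*exp(324*t/5)/81 - 20/81

<X>_t = int_0^t (8 * X_s)^2 ds. Taking expectation inside the integral: E[<X>_t] = 8^2 * int_0^t E[X_s^2] ds. For GBM, E[X_s^2] = x_0^2 * exp((2 mu + sigma^2) s). Integrating:
  E[<X>_t] = 8^2 * (1/2)^2 * (exp((2*(2/5) + 8^2) t) - 1) / (2*(2/5) + 8^2)
           = 8^2 * (1/2)^2 * (exp((324/5) t) - 1) / (324/5) = 20*exp(324*t/5)/81 - 20/81.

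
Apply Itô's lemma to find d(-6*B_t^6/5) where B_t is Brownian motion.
d(-6*B_t^6/5) = (-18*B_t^4) dt + (-36*B_t^5/5) dB_t

Itô's formula for f(B_t) gives d f(B_t) = f'(B_t) dB_t + (1/2) f''(B_t) dt. Compute derivatives of f(x) = -6*x^6/5:
  f'(x)  = -36*x^5/5
  f''(x) = -36*x^4
Substitute x = B_t and multiply the f'' term by 1/2:
  drift     = (1/2) * (-36*x^4) evaluated at B_t = -18*B_t^4
  diffusion = (-36*x^5/5) evaluated at B_t = -36*B_t^5/5
Therefore d(-6*B_t^6/5) = (-18*B_t^4) dt + (-36*B_t^5/5) dB_t.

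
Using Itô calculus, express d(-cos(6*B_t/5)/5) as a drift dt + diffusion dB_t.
d(-cos(6*B_t/5)/5) = (18*cos(6*B_t/5)/125) dt + (6*sin(6*B_t/5)/25) dB_t

Itô's formula for f(B_t) gives d f(B_t) = f'(B_t) dB_t + (1/2) f''(B_t) dt. Compute derivatives of f(x) = -cos(6*x/5)/5:
  f'(x)  = 6*sin(6*x/5)/25
  f''(x) = 36*cos(6*x/5)/125
Substitute x = B_t and multiply the f'' term by 1/2:
  drift     = (1/2) * (36*cos(6*x/5)/125) evaluated at B_t = 18*cos(6*B_t/5)/125
  diffusion = (6*sin(6*x/5)/25) evaluated at B_t = 6*sin(6*B_t/5)/25
Therefore d(-cos(6*B_t/5)/5) = (18*cos(6*B_t/5)/125) dt + (6*sin(6*B_t/5)/25) dB_t.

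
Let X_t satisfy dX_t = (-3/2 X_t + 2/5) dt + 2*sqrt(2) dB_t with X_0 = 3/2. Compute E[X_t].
E[X_t] = 4/15 + 37*exp(-3*t/2)/30

Taking expectations and using E[dB_t] = 0, the mean m(t) = E[X_t] satisfies the ODE m'(t) = a m(t) + b with m(0) = x_0. With a = -3/2, b = 2/5, x_0 = 3/2, the solution is
  m(t) = x_0 * exp(a t) + (b/a) * (exp(a t) - 1)
       = (3/2) * exp((-3/2) t) + ((2/5)/(-3/2)) * (exp((-3/2) t) - 1)
       = 4/15 + 37*exp(-3*t/2)/30.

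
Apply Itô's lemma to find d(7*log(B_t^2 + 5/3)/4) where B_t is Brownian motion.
d(7*log(B_t^2 + 5/3)/4) = (21*(5 - 3*B_t^2)/(4*(3*B_t^2 + 5)^2)) dt + (21*B_t/(2*(3*B_t^2 + 5))) dB_t

Itô's formula for f(B_t) gives d f(B_t) = f'(B_t) dB_t + (1/2) f''(B_t) dt. Compute derivatives of f(x) = 7*log(x^2 + 5/3)/4:
  f'(x)  = 21*x/(2*(3*x^2 + 5))
  f''(x) = 21*(5 - 3*x^2)/(2*(3*x^2 + 5)^2)
Substitute x = B_t and multiply the f'' term by 1/2:
  drift     = (1/2) * (21*(5 - 3*x^2)/(2*(3*x^2 + 5)^2)) evaluated at B_t = 21*(5 - 3*B_t^2)/(4*(3*B_t^2 + 5)^2)
  diffusion = (21*x/(2*(3*x^2 + 5))) evaluated at B_t = 21*B_t/(2*(3*B_t^2 + 5))
Therefore d(7*log(B_t^2 + 5/3)/4) = (21*(5 - 3*B_t^2)/(4*(3*B_t^2 + 5)^2)) dt + (21*B_t/(2*(3*B_t^2 + 5))) dB_t.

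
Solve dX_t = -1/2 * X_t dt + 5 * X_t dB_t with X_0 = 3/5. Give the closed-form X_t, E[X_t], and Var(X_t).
X_t = 3/5 * exp((-13) t + (5) B_t); E[X_t] = 3*exp(-t/2)/5; Var(X_t) = (9*exp(25*t) - 9)*exp(-t)/25

For GBM dX = mu X dt + sigma X dB with X_0 = x_0, apply Itô to Y = log X: dY = (mu - sigma^2/2) dt + sigma dB, so Y_t = log(x_0) + (mu - sigma^2/2) t + sigma B_t and hence X_t = x_0 * exp((mu - sigma^2/2) t + sigma B_t).
With mu = -1/2, sigma = 5, x_0 = 3/5, this gives:
  X_t = 3/5 * exp((-13) * t + (5) * B_t).
Since sigma*B_t ~ Normal(0, sigma^2 t), E[exp(sigma*B_t)] = exp(sigma^2 t / 2); so E[X_t] = x_0 * exp((mu - sigma^2/2) t) * exp(sigma^2 t / 2) = x_0 * exp(mu t) = 3*exp(-t/2)/5.
Var(X_t) = E[X_t^2] - (E[X_t])^2 = x_0^2 * exp(2 mu t) * (exp(sigma^2 t) - 1) = (9*exp(25*t) - 9)*exp(-t)/25.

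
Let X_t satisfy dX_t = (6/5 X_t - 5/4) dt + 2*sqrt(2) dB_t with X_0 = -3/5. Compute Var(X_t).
Var(X_t) = 10*exp(12*t/5)/3 - 10/3

The variance V(t) = Var(X_t) satisfies V'(t) = 2 a V(t) + c^2 with V(0) = 0 (drift coefficient is linear in X, diffusion is constant). With a = 6/5, c = 2*sqrt(2), the solution is
  V(t) = (c^2 / (2 a)) * (exp(2 a t) - 1)
       = ((2*sqrt(2))^2 / (2*(6/5))) * (exp((12/5) t) - 1)
       = 10*exp(12*t/5)/3 - 10/3.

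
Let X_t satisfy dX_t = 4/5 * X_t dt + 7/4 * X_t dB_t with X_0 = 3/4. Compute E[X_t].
E[X_t] = 3*exp(4*t/5)/4

For GBM dX = mu X dt + sigma X dB with X_0 = x_0, apply Itô to Y = log X: dY = (mu - sigma^2/2) dt + sigma dB, so Y_t = log(x_0) + (mu - sigma^2/2) t + sigma B_t and hence X_t = x_0 * exp((mu - sigma^2/2) t + sigma B_t).
With mu = 4/5, sigma = 7/4, x_0 = 3/4, this gives:
  X_t = 3/4 * exp((-117/160) * t + (7/4) * B_t).
Since sigma*B_t ~ Normal(0, sigma^2 t), E[exp(sigma*B_t)] = exp(sigma^2 t / 2); so E[X_t] = x_0 * exp((mu - sigma^2/2) t) * exp(sigma^2 t / 2) = x_0 * exp(mu t) = 3*exp(4*t/5)/4.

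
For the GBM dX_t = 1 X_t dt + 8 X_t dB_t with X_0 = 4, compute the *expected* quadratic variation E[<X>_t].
E[<X>_t] = 512*exp(66*t)/33 - 512/33

<X>_t = int_0^t (8 * X_s)^2 ds. Taking expectation inside the integral: E[<X>_t] = 8^2 * int_0^t E[X_s^2] ds. For GBM, E[X_s^2] = x_0^2 * exp((2 mu + sigma^2) s). Integrating:
  E[<X>_t] = 8^2 * 4^2 * (exp((2*1 + 8^2) t) - 1) / (2*1 + 8^2)
           = 8^2 * 4^2 * (exp(66 t) - 1) / 66 = 512*exp(66*t)/33 - 512/33.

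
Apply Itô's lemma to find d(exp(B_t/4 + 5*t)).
d(exp(B_t/4 + 5*t)) = (161*exp(B_t/4 + 5*t)/32) dt + (exp(B_t/4 + 5*t)/4) dB_t

Itô's formula for f(t, x): d f(t, B_t) = (f_t + (1/2) f_xx) dt + f_x dB_t. Compute partials of f(t, x) = exp(5*t + x/4):
  f_t(t,x)  = 5*exp(5*t + x/4)
  f_x(t,x)  = exp(5*t + x/4)/4
  f_xx(t,x) = exp(5*t + x/4)/16
Assemble drift = f_t + (1/2) f_xx = 161*exp(5*t + x/4)/32 and diffusion = f_x = exp(5*t + x/4)/4. Substituting x = B_t:
  d(exp(B_t/4 + 5*t)) = (161*exp(B_t/4 + 5*t)/32) dt + (exp(B_t/4 + 5*t)/4) dB_t.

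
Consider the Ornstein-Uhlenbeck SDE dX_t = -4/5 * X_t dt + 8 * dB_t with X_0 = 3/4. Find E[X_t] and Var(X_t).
E[X_t] = 3*exp(-4*t/5)/4; Var(X_t) = 40 - 40*exp(-8*t/5)

The OU SDE dX = -theta X dt + sigma dB admits the integrating factor exp(theta t): d(exp(theta t) X_t) = sigma exp(theta t) dB_t. Integrating from 0 to t:
  X_t = x_0 * exp(-theta t) + sigma * int_0^t exp(-theta (t-s)) dB_s.
The Itô integral has mean 0 and (by the Itô isometry) variance sigma^2 * int_0^t exp(-2 theta (t - s)) ds = sigma^2 * (1 - exp(-2 theta t)) / (2 theta).
With theta = 4/5, sigma = 8, x_0 = 3/4:
  E[X_t] = 3/4 * exp(-4/5 t) = 3*exp(-4*t/5)/4
  Var(X_t) = (8)^2 * (1 - exp(-2*4/5 t)) / (2 * 4/5) = 40 - 40*exp(-8*t/5).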